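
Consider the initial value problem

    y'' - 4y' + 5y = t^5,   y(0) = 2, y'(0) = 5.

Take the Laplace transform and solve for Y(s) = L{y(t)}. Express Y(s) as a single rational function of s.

Take the Laplace transform of both sides.
Using L{y''} = s^2 Y - s·y(0) - y'(0) and L{y'} = sY - y(0), with y(0) = 2, y'(0) = 5, the left side becomes (s^2 - 4*s + 5)Y - (2*s - 3).
The right side is L{t^5} = 120/s^6.
So (s^2 - 4*s + 5)Y = 120/s^6 + (2*s - 3).
Solve for Y(s) and write it as one ratio of polynomials.

Y(s) = (2*s^7 - 3*s^6 + 120)/(s^8 - 4*s^7 + 5*s^6)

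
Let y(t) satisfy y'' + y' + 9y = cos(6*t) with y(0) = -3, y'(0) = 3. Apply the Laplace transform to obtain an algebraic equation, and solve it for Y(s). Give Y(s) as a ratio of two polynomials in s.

Y(s) = (-3*s^3 - 107*s)/(s^4 + s^3 + 45*s^2 + 36*s + 324)

Take the Laplace transform of both sides.
Using L{y''} = s^2 Y - s·y(0) - y'(0) and L{y'} = sY - y(0), with y(0) = -3, y'(0) = 3, the left side becomes (s^2 + s + 9)Y - (-3*s).
The right side is L{cos(6*t)} = s/(s^2 + 36).
So (s^2 + s + 9)Y = s/(s^2 + 36) + (-3*s).
Divide through and combine into a single rational function.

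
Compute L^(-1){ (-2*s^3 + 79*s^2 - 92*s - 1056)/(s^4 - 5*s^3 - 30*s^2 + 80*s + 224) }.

Factor the denominator: s^4 - 5*s^3 - 30*s^2 + 80*s + 224 = (s - 7)*(s - 4)*(s + 2)*(s + 4).
Partial fraction decomposition gives [-4/(s + 4)] + [2/(s - 4)] + [-5/(s + 2)] + [5/(s - 7)].
Invert each term: -4/(s + 4) ↔ -4e^(-4t); 2/(s - 4) ↔ 2e^(4t); -5/(s + 2) ↔ -5e^(-2t); 5/(s - 7) ↔ 5e^(7t).

5*exp(7*t) + 2*exp(4*t) - 5*exp(-2*t) - 4*exp(-4*t)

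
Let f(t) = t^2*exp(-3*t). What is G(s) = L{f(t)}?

L{e^(-3t)} = 1/(s + 3).
Then apply L{t^2·g(t)} = (-1)^2 d^2/ds^2[H(s)] with H(s) = 1/(s + 3):
differentiating 2 times and applying the sign gives 2/(s + 3)^3.

G(s) = 2/(s + 3)^3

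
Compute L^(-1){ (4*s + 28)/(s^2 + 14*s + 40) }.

Rewrite the denominator: s^2 + 14*s + 40 = (s + 7)^2 - 9.
The form in (s + 7) signals a first-shifting-theorem factor e^(-7t).
Since L{cosh(3t)} = s/(s^2 - 9), the inverse is e^(-7*t)*cosh(3*t), scaled by 4.

4*exp(-7*t)*cosh(3*t)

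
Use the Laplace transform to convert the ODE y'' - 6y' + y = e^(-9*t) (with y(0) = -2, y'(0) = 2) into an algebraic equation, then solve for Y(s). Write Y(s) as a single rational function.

Transform both sides with L{·}.
With L{y''} = s^2 Y - s·y(0) - y'(0) and L{y'} = sY - y(0), with y(0) = -2, y'(0) = 2: the LHS transforms to (s^2 - 6*s + 1)Y - (-2*s + 14).
The right side is L{e^(-9*t)} = 1/(s + 9).
So (s^2 - 6*s + 1)Y = 1/(s + 9) + (-2*s + 14).
Divide through and combine into a single rational function.

Y(s) = (-2*s^2 - 4*s + 127)/(s^3 + 3*s^2 - 53*s + 9)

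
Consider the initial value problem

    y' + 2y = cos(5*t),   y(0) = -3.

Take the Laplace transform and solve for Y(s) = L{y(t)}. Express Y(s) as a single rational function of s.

Y(s) = (-3*s^2 + s - 75)/(s^3 + 2*s^2 + 25*s + 50)

Transform both sides with L{·}.
With L{y'} = sY - y(0) = sY - (-3): the LHS transforms to (s + 2)Y - (-3).
The right side is L{cos(5*t)} = s/(s^2 + 25).
So (s + 2)Y = s/(s^2 + 25) + (-3).
Isolate Y and clear denominators.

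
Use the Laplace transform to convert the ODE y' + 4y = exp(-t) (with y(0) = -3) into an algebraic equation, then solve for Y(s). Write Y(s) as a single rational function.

Laplace-transform each side.
Using L{y'} = sY - y(0) = sY - (-3), the left side becomes (s + 4)Y - (-3).
The right side is L{exp(-t)} = 1/(s + 1).
So (s + 4)Y = 1/(s + 1) + (-3).
Isolate Y and clear denominators.

Y(s) = (-3*s - 2)/(s^2 + 5*s + 4)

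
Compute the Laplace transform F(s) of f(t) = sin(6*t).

L{sin(6t)} = 6/(s^2 + 36).

F(s) = 6/(s^2 + 36)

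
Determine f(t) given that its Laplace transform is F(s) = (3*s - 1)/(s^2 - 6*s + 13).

f(t) = 4*exp(3*t)*sin(2*t) + 3*exp(3*t)*cos(2*t)

Complete the square in the denominator: s^2 - 6*s + 13 = (s - 3)^2 + 2^2.
Split the numerator to match: 3*s - 1 = 3·(s - 3) + 4·2.
Invert each term: 3·(s - 3)/((s - 3)^2 + 4) ↔ 3e^(3t)cos(2t); 4·2/((s - 3)^2 + 4) ↔ 4e^(3t)sin(2t).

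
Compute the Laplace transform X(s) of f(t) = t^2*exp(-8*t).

X(s) = 2/(s + 8)^3

L{e^(-8t)} = 1/(s + 8).
Then apply L{t^2·g(t)} = (-1)^2 d^2/ds^2[G(s)] with G(s) = 1/(s + 8):
differentiating 2 times and applying the sign gives 2/(s + 8)^3.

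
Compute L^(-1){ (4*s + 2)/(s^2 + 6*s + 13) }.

Complete the square in the denominator: s^2 + 6*s + 13 = (s + 3)^2 + 2^2.
Split the numerator to match: 4*s + 2 = 4·(s + 3) - 5·2.
Invert each term: 4·(s + 3)/((s + 3)^2 + 4) ↔ 4e^(-3t)cos(2t); -5·2/((s + 3)^2 + 4) ↔ -5e^(-3t)sin(2t).

-5*exp(-3*t)*sin(2*t) + 4*exp(-3*t)*cos(2*t)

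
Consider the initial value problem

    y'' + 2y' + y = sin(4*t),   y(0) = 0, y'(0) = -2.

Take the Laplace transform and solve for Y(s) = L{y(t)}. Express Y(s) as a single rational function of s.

Y(s) = (-2*s^2 - 28)/(s^4 + 2*s^3 + 17*s^2 + 32*s + 16)

Apply the Laplace transform to the equation.
The derivative rules (L{y''} = s^2 Y - s·y(0) - y'(0) and L{y'} = sY - y(0), with y(0) = 0, y'(0) = -2) turn the left side into (s^2 + 2*s + 1)Y - (-2).
The right side is L{sin(4*t)} = 4/(s^2 + 16).
So (s^2 + 2*s + 1)Y = 4/(s^2 + 16) + (-2).
Divide through and combine into a single rational function.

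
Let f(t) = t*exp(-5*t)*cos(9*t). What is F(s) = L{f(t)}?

F(s) = (s - 4)*(s + 14)/(s^2 + 10*s + 106)^2

L{cos(9t)} = s/(s^2 + 81).
Multiplying by e^(-5t) shifts s → s + 5, so L{exp(-5*t)*cos(9*t)} = (s + 5)/((s + 5)^2 + 81).
Then apply L{t·g(t)} = -d/ds[G(s)] with G(s) = (s + 5)/((s + 5)^2 + 81):
differentiating 1 time and applying the sign gives (s - 4)*(s + 14)/(s^2 + 10*s + 106)^2.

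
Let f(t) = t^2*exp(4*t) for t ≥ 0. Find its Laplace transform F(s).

L{e^(4t)} = 1/(s - 4).
Then apply L{t^2·g(t)} = (-1)^2 d^2/ds^2[G(s)] with G(s) = 1/(s - 4):
differentiating 2 times and applying the sign gives 2/(s - 4)^3.

F(s) = 2/(s - 4)^3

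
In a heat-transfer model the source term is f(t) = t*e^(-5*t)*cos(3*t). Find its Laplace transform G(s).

G(s) = (s + 2)*(s + 8)/(s^2 + 10*s + 34)^2

L{cos(3t)} = s/(s^2 + 9).
Multiplying by e^(-5t) shifts s → s + 5, so L{e^(-5*t)*cos(3*t)} = (s + 5)/((s + 5)^2 + 9).
Then apply L{t·g(t)} = -d/ds[H(s)] with H(s) = (s + 5)/((s + 5)^2 + 9):
differentiating 1 time and applying the sign gives (s + 2)*(s + 8)/(s^2 + 10*s + 34)^2.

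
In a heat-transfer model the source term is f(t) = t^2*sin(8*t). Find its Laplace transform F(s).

L{sin(8t)} = 8/(s^2 + 64).
Then apply L{t^2·g(t)} = (-1)^2 d^2/ds^2[G(s)] with G(s) = 8/(s^2 + 64):
differentiating 2 times and applying the sign gives 16*(3*s^2 - 64)/(s^2 + 64)^3.

F(s) = 16*(3*s^2 - 64)/(s^2 + 64)^3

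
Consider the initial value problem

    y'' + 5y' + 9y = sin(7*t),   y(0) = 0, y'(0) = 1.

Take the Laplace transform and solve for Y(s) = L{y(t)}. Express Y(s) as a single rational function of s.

Transform both sides with L{·}.
With L{y''} = s^2 Y - s·y(0) - y'(0) and L{y'} = sY - y(0), with y(0) = 0, y'(0) = 1: the LHS transforms to (s^2 + 5*s + 9)Y - (1).
The right side is L{sin(7*t)} = 7/(s^2 + 49).
So (s^2 + 5*s + 9)Y = 7/(s^2 + 49) + (1).
Isolate Y and clear denominators.

Y(s) = (s^2 + 56)/(s^4 + 5*s^3 + 58*s^2 + 245*s + 441)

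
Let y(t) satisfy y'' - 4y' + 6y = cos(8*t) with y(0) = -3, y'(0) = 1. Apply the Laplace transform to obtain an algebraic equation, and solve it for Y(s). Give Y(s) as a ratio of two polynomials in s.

Y(s) = (-3*s^3 + 13*s^2 - 191*s + 832)/(s^4 - 4*s^3 + 70*s^2 - 256*s + 384)

Take the Laplace transform of both sides.
With L{y''} = s^2 Y - s·y(0) - y'(0) and L{y'} = sY - y(0), with y(0) = -3, y'(0) = 1: the LHS transforms to (s^2 - 4*s + 6)Y - (-3*s + 13).
The right side is L{cos(8*t)} = s/(s^2 + 64).
So (s^2 - 4*s + 6)Y = s/(s^2 + 64) + (-3*s + 13).
Divide through and combine into a single rational function.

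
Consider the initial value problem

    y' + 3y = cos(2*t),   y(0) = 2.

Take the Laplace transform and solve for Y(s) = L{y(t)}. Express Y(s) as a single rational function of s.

Y(s) = (2*s^2 + s + 8)/(s^3 + 3*s^2 + 4*s + 12)

Laplace-transform each side.
The derivative rules (L{y'} = sY - y(0) = sY - 2) turn the left side into (s + 3)Y - (2).
The right side is L{cos(2*t)} = s/(s^2 + 4).
So (s + 3)Y = s/(s^2 + 4) + (2).
Divide through and combine into a single rational function.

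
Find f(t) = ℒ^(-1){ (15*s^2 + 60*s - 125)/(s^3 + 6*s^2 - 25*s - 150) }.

Factor the denominator: s^3 + 6*s^2 - 25*s - 150 = (s - 5)*(s + 5)*(s + 6).
Partial fraction decomposition gives [5/(s - 5)] + [5/(s + 6)] + [5/(s + 5)].
Invert each term: 5/(s - 5) ↔ 5e^(5t); 5/(s + 6) ↔ 5e^(-6t); 5/(s + 5) ↔ 5e^(-5t).

f(t) = 5*exp(5*t) + 5*exp(-5*t) + 5*exp(-6*t)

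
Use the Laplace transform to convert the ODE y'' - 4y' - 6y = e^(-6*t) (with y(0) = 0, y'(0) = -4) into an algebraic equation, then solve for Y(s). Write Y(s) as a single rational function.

Y(s) = (-4*s - 23)/(s^3 + 2*s^2 - 30*s - 36)

Laplace-transform each side.
With L{y''} = s^2 Y - s·y(0) - y'(0) and L{y'} = sY - y(0), with y(0) = 0, y'(0) = -4: the LHS transforms to (s^2 - 4*s - 6)Y - (-4).
The right side is L{e^(-6*t)} = 1/(s + 6).
So (s^2 - 4*s - 6)Y = 1/(s + 6) + (-4).
Solve for Y(s) and write it as one ratio of polynomials.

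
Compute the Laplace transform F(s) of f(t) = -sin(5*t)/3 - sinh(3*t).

F(s) = -5/(3*(s^2 + 25)) - 3/(s^2 - 9)

The transform is linear, so treat each term independently.
(-1)·[L{sinh(3t)} = 3/(s^2 - 9)]; (-1/3)·[L{sin(5t)} = 5/(s^2 + 25)].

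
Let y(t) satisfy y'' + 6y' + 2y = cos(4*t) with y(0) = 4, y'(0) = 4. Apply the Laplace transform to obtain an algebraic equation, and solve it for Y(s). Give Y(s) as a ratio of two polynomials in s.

Apply the Laplace transform to the equation.
The derivative rules (L{y''} = s^2 Y - s·y(0) - y'(0) and L{y'} = sY - y(0), with y(0) = 4, y'(0) = 4) turn the left side into (s^2 + 6*s + 2)Y - (4*s + 28).
The right side is L{cos(4*t)} = s/(s^2 + 16).
So (s^2 + 6*s + 2)Y = s/(s^2 + 16) + (4*s + 28).
Isolate Y and clear denominators.

Y(s) = (4*s^3 + 28*s^2 + 65*s + 448)/(s^4 + 6*s^3 + 18*s^2 + 96*s + 32)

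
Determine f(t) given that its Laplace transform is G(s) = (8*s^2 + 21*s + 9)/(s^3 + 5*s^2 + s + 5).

f(t) = sin(t) + 4*cos(t) + 4*exp(-5*t)

Factor the denominator: s^3 + 5*s^2 + s + 5 = (s + 5)*(s^2 + 1).
Partial fraction decomposition gives [4/(s + 5)] + [4*s/(s^2 + 1)] + [1/(s^2 + 1)].
Invert each term: 4/(s + 5) ↔ 4e^(-5t); 4·s/(s^2 + 1) ↔ 4cos(t); 1·1/(s^2 + 1) ↔ sin(t).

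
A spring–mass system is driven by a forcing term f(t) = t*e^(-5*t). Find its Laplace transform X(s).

X(s) = (s + 5)^(-2)

L{e^(-5t)} = 1/(s + 5).
Then apply L{t·g(t)} = -d/ds[G(s)] with G(s) = 1/(s + 5):
differentiating 1 time and applying the sign gives (s + 5)^(-2).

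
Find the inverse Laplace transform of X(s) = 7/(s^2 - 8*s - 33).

exp(4*t)*sinh(7*t)

Rewrite the denominator: s^2 - 8*s - 33 = (s - 4)^2 - 49.
The form in (s - 4) signals a first-shifting-theorem factor e^(4t).
Since L{sinh(7t)} = 7/(s^2 - 49), the inverse is exp(4*t)*sinh(7*t).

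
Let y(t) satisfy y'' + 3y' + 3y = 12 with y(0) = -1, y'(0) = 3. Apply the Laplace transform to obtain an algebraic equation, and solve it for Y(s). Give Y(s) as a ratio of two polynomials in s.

Y(s) = (-s^2 + 12)/(s^3 + 3*s^2 + 3*s)

Transform both sides with L{·}.
The derivative rules (L{y''} = s^2 Y - s·y(0) - y'(0) and L{y'} = sY - y(0), with y(0) = -1, y'(0) = 3) turn the left side into (s^2 + 3*s + 3)Y - (-s).
The right side is L{12} = 12/s.
So (s^2 + 3*s + 3)Y = 12/s + (-s).
Solve for Y(s) and write it as one ratio of polynomials.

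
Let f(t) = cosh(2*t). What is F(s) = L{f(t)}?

F(s) = s/(s^2 - 4)

L{cosh(2t)} = s/(s^2 - 4).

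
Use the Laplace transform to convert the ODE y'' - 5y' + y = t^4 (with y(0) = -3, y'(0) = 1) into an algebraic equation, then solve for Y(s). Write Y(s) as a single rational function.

Laplace-transform each side.
Using L{y''} = s^2 Y - s·y(0) - y'(0) and L{y'} = sY - y(0), with y(0) = -3, y'(0) = 1, the left side becomes (s^2 - 5*s + 1)Y - (-3*s + 16).
The right side is L{t^4} = 24/s^5.
So (s^2 - 5*s + 1)Y = 24/s^5 + (-3*s + 16).
Isolate Y and clear denominators.

Y(s) = (-3*s^6 + 16*s^5 + 24)/(s^7 - 5*s^6 + s^5)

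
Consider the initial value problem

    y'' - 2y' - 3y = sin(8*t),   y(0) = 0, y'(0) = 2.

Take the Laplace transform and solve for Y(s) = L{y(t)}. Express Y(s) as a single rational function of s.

Y(s) = (2*s^2 + 136)/(s^4 - 2*s^3 + 61*s^2 - 128*s - 192)

Laplace-transform each side.
The derivative rules (L{y''} = s^2 Y - s·y(0) - y'(0) and L{y'} = sY - y(0), with y(0) = 0, y'(0) = 2) turn the left side into (s^2 - 2*s - 3)Y - (2).
The right side is L{sin(8*t)} = 8/(s^2 + 64).
So (s^2 - 2*s - 3)Y = 8/(s^2 + 64) + (2).
Divide through and combine into a single rational function.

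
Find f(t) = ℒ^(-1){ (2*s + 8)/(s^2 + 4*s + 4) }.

Factor the denominator: s^2 + 4*s + 4 = (s + 2)^2.
Partial fraction decomposition gives [2/(s + 2)] + [4/(s + 2)^2].
Invert each term: 2/(s + 2) ↔ 2e^(-2t); 4/(s + 2)^2 ↔ 4t·e^(-2t).

f(t) = 4*t*exp(-2*t) + 2*exp(-2*t)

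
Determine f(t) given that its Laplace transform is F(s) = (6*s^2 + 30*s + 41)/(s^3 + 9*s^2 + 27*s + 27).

f(t) = 5*t^2*exp(-3*t)/2 - 6*t*exp(-3*t) + 6*exp(-3*t)

Factor the denominator: s^3 + 9*s^2 + 27*s + 27 = (s + 3)^3.
Partial fraction decomposition gives [6/(s + 3)] + [-6/(s + 3)^2] + [5/(s + 3)^3].
Invert each term: 6/(s + 3) ↔ 6e^(-3t); -6/(s + 3)^2 ↔ -6t·e^(-3t); 5/(s + 3)^3 ↔ (5/2)t^2·e^(-3t).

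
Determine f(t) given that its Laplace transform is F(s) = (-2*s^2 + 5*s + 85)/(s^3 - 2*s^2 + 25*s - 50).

Factor the denominator: s^3 - 2*s^2 + 25*s - 50 = (s - 2)*(s^2 + 25).
Partial fraction decomposition gives [3/(s - 2)] + [-5*s/(s^2 + 25)] + [-5/(s^2 + 25)].
Invert each term: 3/(s - 2) ↔ 3e^(2t); -5·s/(s^2 + 25) ↔ -5cos(5t); -1·5/(s^2 + 25) ↔ -sin(5t).

f(t) = 3*exp(2*t) - sin(5*t) - 5*cos(5*t)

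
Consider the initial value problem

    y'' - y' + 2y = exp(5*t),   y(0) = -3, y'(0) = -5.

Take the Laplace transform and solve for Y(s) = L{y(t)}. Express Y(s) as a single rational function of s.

Laplace-transform each side.
The derivative rules (L{y''} = s^2 Y - s·y(0) - y'(0) and L{y'} = sY - y(0), with y(0) = -3, y'(0) = -5) turn the left side into (s^2 - s + 2)Y - (-3*s - 2).
The right side is L{exp(5*t)} = 1/(s - 5).
So (s^2 - s + 2)Y = 1/(s - 5) + (-3*s - 2).
Isolate Y and clear denominators.

Y(s) = (-3*s^2 + 13*s + 11)/(s^3 - 6*s^2 + 7*s - 10)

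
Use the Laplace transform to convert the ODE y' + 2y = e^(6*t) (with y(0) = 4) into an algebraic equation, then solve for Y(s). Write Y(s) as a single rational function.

Transform both sides with L{·}.
With L{y'} = sY - y(0) = sY - 4: the LHS transforms to (s + 2)Y - (4).
The right side is L{e^(6*t)} = 1/(s - 6).
So (s + 2)Y = 1/(s - 6) + (4).
Isolate Y and clear denominators.

Y(s) = (4*s - 23)/(s^2 - 4*s - 12)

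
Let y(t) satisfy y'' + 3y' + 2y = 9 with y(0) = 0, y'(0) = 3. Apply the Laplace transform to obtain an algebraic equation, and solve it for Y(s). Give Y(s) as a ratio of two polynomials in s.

Y(s) = (3*s + 9)/(s^3 + 3*s^2 + 2*s)

Transform both sides with L{·}.
Using L{y''} = s^2 Y - s·y(0) - y'(0) and L{y'} = sY - y(0), with y(0) = 0, y'(0) = 3, the left side becomes (s^2 + 3*s + 2)Y - (3).
The right side is L{9} = 9/s.
So (s^2 + 3*s + 2)Y = 9/s + (3).
Divide through and combine into a single rational function.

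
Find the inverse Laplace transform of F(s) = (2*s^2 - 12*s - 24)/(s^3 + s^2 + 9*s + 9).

-5*sin(3*t) + 3*cos(3*t) - exp(-t)

Factor the denominator: s^3 + s^2 + 9*s + 9 = (s + 1)*(s^2 + 9).
Partial fraction decomposition gives [-1/(s + 1)] + [3*s/(s^2 + 9)] + [-15/(s^2 + 9)].
Invert each term: -1/(s + 1) ↔ -e^(-t); 3·s/(s^2 + 9) ↔ 3cos(3t); -5·3/(s^2 + 9) ↔ -5sin(3t).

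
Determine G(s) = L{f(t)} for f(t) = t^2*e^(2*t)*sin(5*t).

L{sin(5t)} = 5/(s^2 + 25).
Multiplying by e^(2t) shifts s → s - 2, so L{e^(2*t)*sin(5*t)} = 5/((s - 2)^2 + 25).
Then apply L{t^2·g(t)} = (-1)^2 d^2/ds^2[H(s)] with H(s) = 5/((s - 2)^2 + 25):
differentiating 2 times and applying the sign gives 10*(3*s^2 - 12*s - 13)/(s^2 - 4*s + 29)^3.

G(s) = 10*(3*s^2 - 12*s - 13)/(s^2 - 4*s + 29)^3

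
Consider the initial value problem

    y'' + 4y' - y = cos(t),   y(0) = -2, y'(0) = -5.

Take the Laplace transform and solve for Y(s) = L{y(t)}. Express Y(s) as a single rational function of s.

Y(s) = (-2*s^3 - 13*s^2 - s - 13)/(s^4 + 4*s^3 + 4*s - 1)

Apply the Laplace transform to the equation.
Using L{y''} = s^2 Y - s·y(0) - y'(0) and L{y'} = sY - y(0), with y(0) = -2, y'(0) = -5, the left side becomes (s^2 + 4*s - 1)Y - (-2*s - 13).
The right side is L{cos(t)} = s/(s^2 + 1).
So (s^2 + 4*s - 1)Y = s/(s^2 + 1) + (-2*s - 13).
Isolate Y and clear denominators.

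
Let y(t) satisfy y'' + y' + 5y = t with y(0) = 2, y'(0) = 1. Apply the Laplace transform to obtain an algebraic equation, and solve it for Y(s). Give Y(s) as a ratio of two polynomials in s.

Take the Laplace transform of both sides.
Using L{y''} = s^2 Y - s·y(0) - y'(0) and L{y'} = sY - y(0), with y(0) = 2, y'(0) = 1, the left side becomes (s^2 + s + 5)Y - (2*s + 3).
The right side is L{t} = s^(-2).
So (s^2 + s + 5)Y = s^(-2) + (2*s + 3).
Isolate Y and clear denominators.

Y(s) = (2*s^3 + 3*s^2 + 1)/(s^4 + s^3 + 5*s^2)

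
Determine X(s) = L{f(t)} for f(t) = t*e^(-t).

L{e^(-t)} = 1/(s + 1).
Then apply L{t·g(t)} = -d/ds[G(s)] with G(s) = 1/(s + 1):
differentiating 1 time and applying the sign gives (s + 1)^(-2).

X(s) = (s + 1)^(-2)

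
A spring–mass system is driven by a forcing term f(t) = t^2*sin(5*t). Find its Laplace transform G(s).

L{sin(5t)} = 5/(s^2 + 25).
Then apply L{t^2·g(t)} = (-1)^2 d^2/ds^2[H(s)] with H(s) = 5/(s^2 + 25):
differentiating 2 times and applying the sign gives 10*(3*s^2 - 25)/(s^2 + 25)^3.

G(s) = 10*(3*s^2 - 25)/(s^2 + 25)^3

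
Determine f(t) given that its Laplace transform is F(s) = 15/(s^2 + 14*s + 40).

Rewrite the denominator: s^2 + 14*s + 40 = (s + 7)^2 - 9.
The form in (s + 7) signals a first-shifting-theorem factor e^(-7t).
Since L{sinh(3t)} = 3/(s^2 - 9), the inverse is e^(-7*t)*sinh(3*t), scaled by 5.

f(t) = 5*exp(-7*t)*sinh(3*t)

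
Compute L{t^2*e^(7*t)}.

L{e^(7t)} = 1/(s - 7).
Then apply L{t^2·g(t)} = (-1)^2 d^2/ds^2[G(s)] with G(s) = 1/(s - 7):
differentiating 2 times and applying the sign gives 2/(s - 7)^3.

2/(s - 7)^3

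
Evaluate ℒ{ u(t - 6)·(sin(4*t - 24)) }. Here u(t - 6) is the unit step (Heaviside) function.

4*exp(-6*s)/(s^2 + 16)

By the second shifting theorem, L{u(t - c)·g(t - c)} = e^(-cs)·G(s) with c = 6 and G(s) = L{g(t)}.
L{sin(4t)} = 4/(s^2 + 16).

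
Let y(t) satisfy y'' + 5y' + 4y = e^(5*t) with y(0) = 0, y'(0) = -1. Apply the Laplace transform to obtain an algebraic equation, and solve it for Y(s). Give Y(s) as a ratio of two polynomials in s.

Y(s) = (-s + 6)/(s^3 - 21*s - 20)

Take the Laplace transform of both sides.
With L{y''} = s^2 Y - s·y(0) - y'(0) and L{y'} = sY - y(0), with y(0) = 0, y'(0) = -1: the LHS transforms to (s^2 + 5*s + 4)Y - (-1).
The right side is L{e^(5*t)} = 1/(s - 5).
So (s^2 + 5*s + 4)Y = 1/(s - 5) + (-1).
Isolate Y and clear denominators.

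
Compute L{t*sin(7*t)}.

14*s/(s^2 + 49)^2

L{sin(7t)} = 7/(s^2 + 49).
Then apply L{t·g(t)} = -d/ds[H(s)] with H(s) = 7/(s^2 + 49):
differentiating 1 time and applying the sign gives 14*s/(s^2 + 49)^2.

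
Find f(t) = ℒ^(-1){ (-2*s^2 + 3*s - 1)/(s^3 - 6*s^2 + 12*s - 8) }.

f(t) = -3*t^2*exp(2*t)/2 - 5*t*exp(2*t) - 2*exp(2*t)

Factor the denominator: s^3 - 6*s^2 + 12*s - 8 = (s - 2)^3.
Partial fraction decomposition gives [-2/(s - 2)] + [-5/(s - 2)^2] + [-3/(s - 2)^3].
Invert each term: -2/(s - 2) ↔ -2e^(2t); -5/(s - 2)^2 ↔ -5t·e^(2t); -3/(s - 2)^3 ↔ (-3/2)t^2·e^(2t).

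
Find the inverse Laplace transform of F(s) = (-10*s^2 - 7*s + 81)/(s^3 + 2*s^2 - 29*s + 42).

-3*exp(3*t) - 3*exp(2*t) - 4*exp(-7*t)

Factor the denominator: s^3 + 2*s^2 - 29*s + 42 = (s - 3)*(s - 2)*(s + 7).
Partial fraction decomposition gives [-4/(s + 7)] + [-3/(s - 3)] + [-3/(s - 2)].
Invert each term: -4/(s + 7) ↔ -4e^(-7t); -3/(s - 3) ↔ -3e^(3t); -3/(s - 2) ↔ -3e^(2t).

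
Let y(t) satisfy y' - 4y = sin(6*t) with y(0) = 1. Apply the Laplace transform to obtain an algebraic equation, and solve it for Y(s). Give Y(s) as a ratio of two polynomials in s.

Laplace-transform each side.
The derivative rules (L{y'} = sY - y(0) = sY - 1) turn the left side into (s - 4)Y - (1).
The right side is L{sin(6*t)} = 6/(s^2 + 36).
So (s - 4)Y = 6/(s^2 + 36) + (1).
Isolate Y and clear denominators.

Y(s) = (s^2 + 42)/(s^3 - 4*s^2 + 36*s - 144)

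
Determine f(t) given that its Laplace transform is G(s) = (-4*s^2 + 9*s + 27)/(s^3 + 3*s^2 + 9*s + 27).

Factor the denominator: s^3 + 3*s^2 + 9*s + 27 = (s + 3)*(s^2 + 9).
Partial fraction decomposition gives [-2/(s + 3)] + [-2*s/(s^2 + 9)] + [15/(s^2 + 9)].
Invert each term: -2/(s + 3) ↔ -2e^(-3t); -2·s/(s^2 + 9) ↔ -2cos(3t); 5·3/(s^2 + 9) ↔ 5sin(3t).

f(t) = 5*sin(3*t) - 2*cos(3*t) - 2*exp(-3*t)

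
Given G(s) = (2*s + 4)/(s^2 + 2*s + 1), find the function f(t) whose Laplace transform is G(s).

Factor the denominator: s^2 + 2*s + 1 = (s + 1)^2.
Partial fraction decomposition gives [2/(s + 1)] + [2/(s + 1)^2].
Invert each term: 2/(s + 1) ↔ 2e^(-t); 2/(s + 1)^2 ↔ 2t·e^(-t).

f(t) = 2*t*exp(-t) + 2*exp(-t)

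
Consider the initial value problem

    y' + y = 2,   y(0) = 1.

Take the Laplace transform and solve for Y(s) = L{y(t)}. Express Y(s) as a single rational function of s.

Apply the Laplace transform to the equation.
With L{y'} = sY - y(0) = sY - 1: the LHS transforms to (s + 1)Y - (1).
The right side is L{2} = 2/s.
So (s + 1)Y = 2/s + (1).
Divide through and combine into a single rational function.

Y(s) = (s + 2)/(s^2 + s)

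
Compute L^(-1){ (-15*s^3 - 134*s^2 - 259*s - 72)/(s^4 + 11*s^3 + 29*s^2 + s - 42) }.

Factor the denominator: s^4 + 11*s^3 + 29*s^2 + s - 42 = (s - 1)*(s + 2)*(s + 3)*(s + 7).
Partial fraction decomposition gives [-2/(s + 7)] + [-2/(s + 2)] + [-5/(s - 1)] + [-6/(s + 3)].
Invert each term: -2/(s + 7) ↔ -2e^(-7t); -2/(s + 2) ↔ -2e^(-2t); -5/(s - 1) ↔ -5e^(t); -6/(s + 3) ↔ -6e^(-3t).

-5*exp(t) - 2*exp(-2*t) - 6*exp(-3*t) - 2*exp(-7*t)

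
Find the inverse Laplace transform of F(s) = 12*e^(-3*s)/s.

The factor e^(-3s) signals a time shift by c = 3 (second shifting theorem).
L{12} = 12/s, so L^-1{12/s} = 12.
Hence the inverse is u(t - 3) times that function evaluated at t - 3.

Heaviside(t - 3)*(12)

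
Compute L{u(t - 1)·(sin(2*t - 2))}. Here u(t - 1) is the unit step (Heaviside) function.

2*exp(-s)/(s^2 + 4)

By the second shifting theorem, L{u(t - c)·g(t - c)} = e^(-cs)·H(s) with c = 1 and H(s) = L{g(t)}.
L{sin(2t)} = 2/(s^2 + 4).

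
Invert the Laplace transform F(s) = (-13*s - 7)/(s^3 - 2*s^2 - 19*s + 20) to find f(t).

f(t) = -2*exp(5*t) + exp(t) + exp(-4*t)

Factor the denominator: s^3 - 2*s^2 - 19*s + 20 = (s - 5)*(s - 1)*(s + 4).
Partial fraction decomposition gives [1/(s + 4)] + [-2/(s - 5)] + [1/(s - 1)].
Invert each term: 1/(s + 4) ↔ e^(-4t); -2/(s - 5) ↔ -2e^(5t); 1/(s - 1) ↔ e^(t).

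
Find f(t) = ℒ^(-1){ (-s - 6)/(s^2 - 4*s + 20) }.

f(t) = -2*exp(2*t)*sin(4*t) - exp(2*t)*cos(4*t)

Complete the square in the denominator: s^2 - 4*s + 20 = (s - 2)^2 + 4^2.
Split the numerator to match: -s - 6 = -1·(s - 2) - 2·4.
Invert each term: -1·(s - 2)/((s - 2)^2 + 16) ↔ -e^(2t)cos(4t); -2·4/((s - 2)^2 + 16) ↔ -2e^(2t)sin(4t).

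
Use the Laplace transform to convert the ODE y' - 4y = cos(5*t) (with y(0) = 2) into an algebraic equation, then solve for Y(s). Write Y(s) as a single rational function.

Laplace-transform each side.
Using L{y'} = sY - y(0) = sY - 2, the left side becomes (s - 4)Y - (2).
The right side is L{cos(5*t)} = s/(s^2 + 25).
So (s - 4)Y = s/(s^2 + 25) + (2).
Solve for Y(s) and write it as one ratio of polynomials.

Y(s) = (2*s^2 + s + 50)/(s^3 - 4*s^2 + 25*s - 100)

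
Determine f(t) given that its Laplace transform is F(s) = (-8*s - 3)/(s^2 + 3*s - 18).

Factor the denominator: s^2 + 3*s - 18 = (s - 3)*(s + 6).
Partial fraction decomposition gives [-3/(s - 3)] + [-5/(s + 6)].
Invert each term: -3/(s - 3) ↔ -3e^(3t); -5/(s + 6) ↔ -5e^(-6t).

f(t) = -3*exp(3*t) - 5*exp(-6*t)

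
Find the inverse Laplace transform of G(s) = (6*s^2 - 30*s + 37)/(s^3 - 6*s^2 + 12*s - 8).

t^2*exp(2*t)/2 - 6*t*exp(2*t) + 6*exp(2*t)

Factor the denominator: s^3 - 6*s^2 + 12*s - 8 = (s - 2)^3.
Partial fraction decomposition gives [6/(s - 2)] + [-6/(s - 2)^2] + [(s - 2)^(-3)].
Invert each term: 6/(s - 2) ↔ 6e^(2t); -6/(s - 2)^2 ↔ -6t·e^(2t); 1/(s - 2)^3 ↔ (1/2)t^2·e^(2t).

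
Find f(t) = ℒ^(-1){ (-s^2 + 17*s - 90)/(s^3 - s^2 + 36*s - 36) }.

f(t) = -2*exp(t) + 3*sin(6*t) + cos(6*t)

Factor the denominator: s^3 - s^2 + 36*s - 36 = (s - 1)*(s^2 + 36).
Partial fraction decomposition gives [-2/(s - 1)] + [s/(s^2 + 36)] + [18/(s^2 + 36)].
Invert each term: -2/(s - 1) ↔ -2e^(t); 1·s/(s^2 + 36) ↔ cos(6t); 3·6/(s^2 + 36) ↔ 3sin(6t).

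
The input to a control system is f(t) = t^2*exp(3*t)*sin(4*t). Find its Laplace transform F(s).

L{sin(4t)} = 4/(s^2 + 16).
Multiplying by e^(3t) shifts s → s - 3, so L{exp(3*t)*sin(4*t)} = 4/((s - 3)^2 + 16).
Then apply L{t^2·g(t)} = (-1)^2 d^2/ds^2[G(s)] with G(s) = 4/((s - 3)^2 + 16):
differentiating 2 times and applying the sign gives 8*(3*s^2 - 18*s + 11)/(s^2 - 6*s + 25)^3.

F(s) = 8*(3*s^2 - 18*s + 11)/(s^2 - 6*s + 25)^3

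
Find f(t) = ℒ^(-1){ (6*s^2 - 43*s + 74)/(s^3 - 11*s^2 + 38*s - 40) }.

Factor the denominator: s^3 - 11*s^2 + 38*s - 40 = (s - 5)*(s - 4)*(s - 2).
Partial fraction decomposition gives [1/(s - 4)] + [2/(s - 2)] + [3/(s - 5)].
Invert each term: 1/(s - 4) ↔ e^(4t); 2/(s - 2) ↔ 2e^(2t); 3/(s - 5) ↔ 3e^(5t).

f(t) = 3*exp(5*t) + exp(4*t) + 2*exp(2*t)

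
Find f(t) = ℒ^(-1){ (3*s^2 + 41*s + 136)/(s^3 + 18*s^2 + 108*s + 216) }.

Factor the denominator: s^3 + 18*s^2 + 108*s + 216 = (s + 6)^3.
Partial fraction decomposition gives [3/(s + 6)] + [5/(s + 6)^2] + [-2/(s + 6)^3].
Invert each term: 3/(s + 6) ↔ 3e^(-6t); 5/(s + 6)^2 ↔ 5t·e^(-6t); -2/(s + 6)^3 ↔ (-1)t^2·e^(-6t).

f(t) = -t^2*exp(-6*t) + 5*t*exp(-6*t) + 3*exp(-6*t)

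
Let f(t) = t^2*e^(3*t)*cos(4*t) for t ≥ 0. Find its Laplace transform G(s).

G(s) = 2*(s - 3)*(s^2 - 6*s - 39)/(s^2 - 6*s + 25)^3

L{cos(4t)} = s/(s^2 + 16).
Multiplying by e^(3t) shifts s → s - 3, so L{e^(3*t)*cos(4*t)} = (s - 3)/((s - 3)^2 + 16).
Then apply L{t^2·g(t)} = (-1)^2 d^2/ds^2[H(s)] with H(s) = (s - 3)/((s - 3)^2 + 16):
differentiating 2 times and applying the sign gives 2*(s - 3)*(s^2 - 6*s - 39)/(s^2 - 6*s + 25)^3.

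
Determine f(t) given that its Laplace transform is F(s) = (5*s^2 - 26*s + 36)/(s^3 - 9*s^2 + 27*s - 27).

f(t) = 3*t^2*exp(3*t)/2 + 4*t*exp(3*t) + 5*exp(3*t)

Factor the denominator: s^3 - 9*s^2 + 27*s - 27 = (s - 3)^3.
Partial fraction decomposition gives [5/(s - 3)] + [4/(s - 3)^2] + [3/(s - 3)^3].
Invert each term: 5/(s - 3) ↔ 5e^(3t); 4/(s - 3)^2 ↔ 4t·e^(3t); 3/(s - 3)^3 ↔ (3/2)t^2·e^(3t).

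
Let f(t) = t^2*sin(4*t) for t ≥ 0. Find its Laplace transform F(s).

L{sin(4t)} = 4/(s^2 + 16).
Then apply L{t^2·g(t)} = (-1)^2 d^2/ds^2[G(s)] with G(s) = 4/(s^2 + 16):
differentiating 2 times and applying the sign gives 8*(3*s^2 - 16)/(s^2 + 16)^3.

F(s) = 8*(3*s^2 - 16)/(s^2 + 16)^3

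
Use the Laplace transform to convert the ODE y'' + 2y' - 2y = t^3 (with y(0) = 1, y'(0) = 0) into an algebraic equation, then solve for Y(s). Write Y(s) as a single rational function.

Take the Laplace transform of both sides.
The derivative rules (L{y''} = s^2 Y - s·y(0) - y'(0) and L{y'} = sY - y(0), with y(0) = 1, y'(0) = 0) turn the left side into (s^2 + 2*s - 2)Y - (s + 2).
The right side is L{t^3} = 6/s^4.
So (s^2 + 2*s - 2)Y = 6/s^4 + (s + 2).
Divide through and combine into a single rational function.

Y(s) = (s^5 + 2*s^4 + 6)/(s^6 + 2*s^5 - 2*s^4)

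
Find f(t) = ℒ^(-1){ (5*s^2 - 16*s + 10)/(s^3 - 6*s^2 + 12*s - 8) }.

Factor the denominator: s^3 - 6*s^2 + 12*s - 8 = (s - 2)^3.
Partial fraction decomposition gives [5/(s - 2)] + [4/(s - 2)^2] + [-2/(s - 2)^3].
Invert each term: 5/(s - 2) ↔ 5e^(2t); 4/(s - 2)^2 ↔ 4t·e^(2t); -2/(s - 2)^3 ↔ (-1)t^2·e^(2t).

f(t) = -t^2*exp(2*t) + 4*t*exp(2*t) + 5*exp(2*t)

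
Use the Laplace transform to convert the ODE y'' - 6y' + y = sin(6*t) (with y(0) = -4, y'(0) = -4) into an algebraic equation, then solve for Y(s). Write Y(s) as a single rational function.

Apply the Laplace transform to the equation.
With L{y''} = s^2 Y - s·y(0) - y'(0) and L{y'} = sY - y(0), with y(0) = -4, y'(0) = -4: the LHS transforms to (s^2 - 6*s + 1)Y - (-4*s + 20).
The right side is L{sin(6*t)} = 6/(s^2 + 36).
So (s^2 - 6*s + 1)Y = 6/(s^2 + 36) + (-4*s + 20).
Isolate Y and clear denominators.

Y(s) = (-4*s^3 + 20*s^2 - 144*s + 726)/(s^4 - 6*s^3 + 37*s^2 - 216*s + 36)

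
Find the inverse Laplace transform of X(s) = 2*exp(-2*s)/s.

The factor e^(-2s) signals a time shift by c = 2 (second shifting theorem).
L{2} = 2/s, so L^-1{2/s} = 2.
Hence the inverse is u(t - 2) times that function evaluated at t - 2.

Heaviside(t - 2)*(2)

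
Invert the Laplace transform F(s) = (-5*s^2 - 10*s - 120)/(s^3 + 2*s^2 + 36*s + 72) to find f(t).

Factor the denominator: s^3 + 2*s^2 + 36*s + 72 = (s + 2)*(s^2 + 36).
Partial fraction decomposition gives [-3/(s + 2)] + [-2*s/(s^2 + 36)] + [-6/(s^2 + 36)].
Invert each term: -3/(s + 2) ↔ -3e^(-2t); -2·s/(s^2 + 36) ↔ -2cos(6t); -1·6/(s^2 + 36) ↔ -sin(6t).

f(t) = -sin(6*t) - 2*cos(6*t) - 3*exp(-2*t)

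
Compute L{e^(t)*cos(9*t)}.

L{cos(9t)} = s/(s^2 + 81).
By the first shifting theorem, multiplying by e^(t) replaces s with s - 1.

(s - 1)/((s - 1)^2 + 81)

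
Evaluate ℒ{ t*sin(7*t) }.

L{sin(7t)} = 7/(s^2 + 49).
Then apply L{t·g(t)} = -d/ds[H(s)] with H(s) = 7/(s^2 + 49):
differentiating 1 time and applying the sign gives 14*s/(s^2 + 49)^2.

14*s/(s^2 + 49)^2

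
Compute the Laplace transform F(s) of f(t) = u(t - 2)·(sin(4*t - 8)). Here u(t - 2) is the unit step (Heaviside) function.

F(s) = 4*exp(-2*s)/(s^2 + 16)

By the second shifting theorem, L{u(t - c)·g(t - c)} = e^(-cs)·G(s) with c = 2 and G(s) = L{g(t)}.
L{sin(4t)} = 4/(s^2 + 16).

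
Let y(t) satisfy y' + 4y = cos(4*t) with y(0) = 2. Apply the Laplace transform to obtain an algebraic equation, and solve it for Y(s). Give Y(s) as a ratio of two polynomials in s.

Take the Laplace transform of both sides.
The derivative rules (L{y'} = sY - y(0) = sY - 2) turn the left side into (s + 4)Y - (2).
The right side is L{cos(4*t)} = s/(s^2 + 16).
So (s + 4)Y = s/(s^2 + 16) + (2).
Divide through and combine into a single rational function.

Y(s) = (2*s^2 + s + 32)/(s^3 + 4*s^2 + 16*s + 64)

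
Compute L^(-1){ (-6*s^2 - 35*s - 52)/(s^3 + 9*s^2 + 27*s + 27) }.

-t^2*exp(-3*t)/2 + t*exp(-3*t) - 6*exp(-3*t)

Factor the denominator: s^3 + 9*s^2 + 27*s + 27 = (s + 3)^3.
Partial fraction decomposition gives [-6/(s + 3)] + [(s + 3)^(-2)] + [-1/(s + 3)^3].
Invert each term: -6/(s + 3) ↔ -6e^(-3t); 1/(s + 3)^2 ↔ t·e^(-3t); -1/(s + 3)^3 ↔ (-1/2)t^2·e^(-3t).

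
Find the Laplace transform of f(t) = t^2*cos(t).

2*s*(s^2 - 3)/(s^2 + 1)^3

L{cos(t)} = s/(s^2 + 1).
Then apply L{t^2·g(t)} = (-1)^2 d^2/ds^2[G(s)] with G(s) = s/(s^2 + 1):
differentiating 2 times and applying the sign gives 2*s*(s^2 - 3)/(s^2 + 1)^3.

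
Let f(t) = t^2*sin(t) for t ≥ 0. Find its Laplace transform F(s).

F(s) = 2*(3*s^2 - 1)/(s^2 + 1)^3

L{sin(t)} = 1/(s^2 + 1).
Then apply L{t^2·g(t)} = (-1)^2 d^2/ds^2[G(s)] with G(s) = 1/(s^2 + 1):
differentiating 2 times and applying the sign gives 2*(3*s^2 - 1)/(s^2 + 1)^3.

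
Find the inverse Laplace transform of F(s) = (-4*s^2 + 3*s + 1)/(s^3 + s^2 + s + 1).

4*sin(t) - cos(t) - 3*exp(-t)

Factor the denominator: s^3 + s^2 + s + 1 = (s + 1)*(s^2 + 1).
Partial fraction decomposition gives [-3/(s + 1)] + [-s/(s^2 + 1)] + [4/(s^2 + 1)].
Invert each term: -3/(s + 1) ↔ -3e^(-t); -1·s/(s^2 + 1) ↔ -cos(t); 4·1/(s^2 + 1) ↔ 4sin(t).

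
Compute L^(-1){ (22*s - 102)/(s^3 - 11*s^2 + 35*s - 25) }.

2*t*exp(5*t) + 5*exp(5*t) - 5*exp(t)

Factor the denominator: s^3 - 11*s^2 + 35*s - 25 = (s - 5)^2*(s - 1).
Partial fraction decomposition gives [5/(s - 5)] + [2/(s - 5)^2] + [-5/(s - 1)].
Invert each term: 5/(s - 5) ↔ 5e^(5t); 2/(s - 5)^2 ↔ 2t·e^(5t); -5/(s - 1) ↔ -5e^(t).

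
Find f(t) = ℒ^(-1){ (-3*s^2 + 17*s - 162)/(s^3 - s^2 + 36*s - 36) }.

f(t) = -4*exp(t) + 3*sin(6*t) + cos(6*t)

Factor the denominator: s^3 - s^2 + 36*s - 36 = (s - 1)*(s^2 + 36).
Partial fraction decomposition gives [-4/(s - 1)] + [s/(s^2 + 36)] + [18/(s^2 + 36)].
Invert each term: -4/(s - 1) ↔ -4e^(t); 1·s/(s^2 + 36) ↔ cos(6t); 3·6/(s^2 + 36) ↔ 3sin(6t).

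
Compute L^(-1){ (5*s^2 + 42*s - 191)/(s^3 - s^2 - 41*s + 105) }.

6*exp(5*t) + exp(3*t) - 2*exp(-7*t)

Factor the denominator: s^3 - s^2 - 41*s + 105 = (s - 5)*(s - 3)*(s + 7).
Partial fraction decomposition gives [1/(s - 3)] + [-2/(s + 7)] + [6/(s - 5)].
Invert each term: 1/(s - 3) ↔ e^(3t); -2/(s + 7) ↔ -2e^(-7t); 6/(s - 5) ↔ 6e^(5t).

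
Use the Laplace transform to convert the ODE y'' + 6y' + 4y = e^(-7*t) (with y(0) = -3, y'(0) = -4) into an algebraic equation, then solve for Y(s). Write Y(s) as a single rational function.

Y(s) = (-3*s^2 - 43*s - 153)/(s^3 + 13*s^2 + 46*s + 28)

Apply the Laplace transform to the equation.
Using L{y''} = s^2 Y - s·y(0) - y'(0) and L{y'} = sY - y(0), with y(0) = -3, y'(0) = -4, the left side becomes (s^2 + 6*s + 4)Y - (-3*s - 22).
The right side is L{e^(-7*t)} = 1/(s + 7).
So (s^2 + 6*s + 4)Y = 1/(s + 7) + (-3*s - 22).
Divide through and combine into a single rational function.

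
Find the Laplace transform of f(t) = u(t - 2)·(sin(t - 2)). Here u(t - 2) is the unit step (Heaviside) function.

By the second shifting theorem, L{u(t - c)·g(t - c)} = e^(-cs)·G(s) with c = 2 and G(s) = L{g(t)}.
L{sin(t)} = 1/(s^2 + 1).

exp(-2*s)/(s^2 + 1)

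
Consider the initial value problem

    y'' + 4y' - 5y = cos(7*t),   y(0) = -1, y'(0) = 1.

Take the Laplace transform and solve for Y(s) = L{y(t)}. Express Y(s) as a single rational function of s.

Take the Laplace transform of both sides.
With L{y''} = s^2 Y - s·y(0) - y'(0) and L{y'} = sY - y(0), with y(0) = -1, y'(0) = 1: the LHS transforms to (s^2 + 4*s - 5)Y - (-s - 3).
The right side is L{cos(7*t)} = s/(s^2 + 49).
So (s^2 + 4*s - 5)Y = s/(s^2 + 49) + (-s - 3).
Isolate Y and clear denominators.

Y(s) = (-s^3 - 3*s^2 - 48*s - 147)/(s^4 + 4*s^3 + 44*s^2 + 196*s - 245)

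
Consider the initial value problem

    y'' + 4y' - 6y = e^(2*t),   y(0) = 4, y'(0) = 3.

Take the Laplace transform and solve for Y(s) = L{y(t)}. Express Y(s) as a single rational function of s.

Y(s) = (4*s^2 + 11*s - 37)/(s^3 + 2*s^2 - 14*s + 12)

Apply the Laplace transform to the equation.
With L{y''} = s^2 Y - s·y(0) - y'(0) and L{y'} = sY - y(0), with y(0) = 4, y'(0) = 3: the LHS transforms to (s^2 + 4*s - 6)Y - (4*s + 19).
The right side is L{e^(2*t)} = 1/(s - 2).
So (s^2 + 4*s - 6)Y = 1/(s - 2) + (4*s + 19).
Divide through and combine into a single rational function.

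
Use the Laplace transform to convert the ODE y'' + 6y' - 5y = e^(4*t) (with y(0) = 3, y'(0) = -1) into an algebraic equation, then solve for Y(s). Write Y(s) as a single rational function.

Y(s) = (3*s^2 + 5*s - 67)/(s^3 + 2*s^2 - 29*s + 20)

Transform both sides with L{·}.
The derivative rules (L{y''} = s^2 Y - s·y(0) - y'(0) and L{y'} = sY - y(0), with y(0) = 3, y'(0) = -1) turn the left side into (s^2 + 6*s - 5)Y - (3*s + 17).
The right side is L{e^(4*t)} = 1/(s - 4).
So (s^2 + 6*s - 5)Y = 1/(s - 4) + (3*s + 17).
Solve for Y(s) and write it as one ratio of polynomials.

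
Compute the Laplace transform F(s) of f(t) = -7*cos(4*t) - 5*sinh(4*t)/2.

F(s) = -7*s/(s^2 + 16) - 10/(s^2 - 16)

Apply the Laplace transform termwise.
(-7)·[L{cos(4t)} = s/(s^2 + 16)]; (-5/2)·[L{sinh(4t)} = 4/(s^2 - 16)].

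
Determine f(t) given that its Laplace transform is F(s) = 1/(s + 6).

f(t) = exp(-6*t)

Since L{e^(-6t)} = 1/(s + 6), the inverse is exp(-6*t).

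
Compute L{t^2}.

L{t^2} = 2!/s^3 = 2/s^3.

2/s^3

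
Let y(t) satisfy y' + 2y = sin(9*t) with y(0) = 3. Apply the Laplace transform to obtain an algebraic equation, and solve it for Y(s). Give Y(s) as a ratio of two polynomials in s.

Y(s) = (3*s^2 + 252)/(s^3 + 2*s^2 + 81*s + 162)

Laplace-transform each side.
The derivative rules (L{y'} = sY - y(0) = sY - 3) turn the left side into (s + 2)Y - (3).
The right side is L{sin(9*t)} = 9/(s^2 + 81).
So (s + 2)Y = 9/(s^2 + 81) + (3).
Solve for Y(s) and write it as one ratio of polynomials.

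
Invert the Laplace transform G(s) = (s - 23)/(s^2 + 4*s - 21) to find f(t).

Factor the denominator: s^2 + 4*s - 21 = (s - 3)*(s + 7).
Partial fraction decomposition gives [-2/(s - 3)] + [3/(s + 7)].
Invert each term: -2/(s - 3) ↔ -2e^(3t); 3/(s + 7) ↔ 3e^(-7t).

f(t) = -2*exp(3*t) + 3*exp(-7*t)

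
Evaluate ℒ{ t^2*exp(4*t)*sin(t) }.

2*(3*s^2 - 24*s + 47)/(s^2 - 8*s + 17)^3

L{sin(t)} = 1/(s^2 + 1).
Multiplying by e^(4t) shifts s → s - 4, so L{exp(4*t)*sin(t)} = 1/((s - 4)^2 + 1).
Then apply L{t^2·g(t)} = (-1)^2 d^2/ds^2[G(s)] with G(s) = 1/((s - 4)^2 + 1):
differentiating 2 times and applying the sign gives 2*(3*s^2 - 24*s + 47)/(s^2 - 8*s + 17)^3.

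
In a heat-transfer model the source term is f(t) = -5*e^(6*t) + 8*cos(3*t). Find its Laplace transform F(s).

F(s) = 8*s/(s^2 + 9) - 5/(s - 6)

By linearity of the Laplace transform, transform each term separately.
(8)·[L{cos(3t)} = s/(s^2 + 9)]; (-5)·[L{e^(6t)} = 1/(s - 6)].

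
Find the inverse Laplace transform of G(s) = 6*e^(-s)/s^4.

The factor e^(-s) signals a time shift by c = 1 (second shifting theorem).
L{t^3} = 3!/s^4 = 6/s^4, so L^-1{6/s^4} = t^3.
Hence the inverse is u(t - 1) times that function evaluated at t - 1.

Heaviside(t - 1)*((t - 1)^3)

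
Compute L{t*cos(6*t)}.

L{cos(6t)} = s/(s^2 + 36).
Then apply L{t·g(t)} = -d/ds[G(s)] with G(s) = s/(s^2 + 36):
differentiating 1 time and applying the sign gives (s - 6)*(s + 6)/(s^2 + 36)^2.

(s - 6)*(s + 6)/(s^2 + 36)^2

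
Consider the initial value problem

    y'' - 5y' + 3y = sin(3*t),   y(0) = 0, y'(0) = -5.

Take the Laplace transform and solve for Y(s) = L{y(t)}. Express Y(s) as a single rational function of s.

Transform both sides with L{·}.
Using L{y''} = s^2 Y - s·y(0) - y'(0) and L{y'} = sY - y(0), with y(0) = 0, y'(0) = -5, the left side becomes (s^2 - 5*s + 3)Y - (-5).
The right side is L{sin(3*t)} = 3/(s^2 + 9).
So (s^2 - 5*s + 3)Y = 3/(s^2 + 9) + (-5).
Divide through and combine into a single rational function.

Y(s) = (-5*s^2 - 42)/(s^4 - 5*s^3 + 12*s^2 - 45*s + 27)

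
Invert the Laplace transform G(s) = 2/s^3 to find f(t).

Since L{t^2} = 2!/s^3 = 2/s^3, the inverse is t^2.

f(t) = t^2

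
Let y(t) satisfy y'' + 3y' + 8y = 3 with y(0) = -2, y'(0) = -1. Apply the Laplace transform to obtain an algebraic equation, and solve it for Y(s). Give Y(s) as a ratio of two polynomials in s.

Y(s) = (-2*s^2 - 7*s + 3)/(s^3 + 3*s^2 + 8*s)

Take the Laplace transform of both sides.
Using L{y''} = s^2 Y - s·y(0) - y'(0) and L{y'} = sY - y(0), with y(0) = -2, y'(0) = -1, the left side becomes (s^2 + 3*s + 8)Y - (-2*s - 7).
The right side is L{3} = 3/s.
So (s^2 + 3*s + 8)Y = 3/s + (-2*s - 7).
Isolate Y and clear denominators.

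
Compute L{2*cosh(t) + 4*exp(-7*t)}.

Apply the Laplace transform termwise.
(2)·[L{cosh(t)} = s/(s^2 - 1)]; (4)·[L{e^(-7t)} = 1/(s + 7)].

2*s/(s^2 - 1) + 4/(s + 7)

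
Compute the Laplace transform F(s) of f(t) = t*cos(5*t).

F(s) = (s - 5)*(s + 5)/(s^2 + 25)^2

L{cos(5t)} = s/(s^2 + 25).
Then apply L{t·g(t)} = -d/ds[G(s)] with G(s) = s/(s^2 + 25):
differentiating 1 time and applying the sign gives (s - 5)*(s + 5)/(s^2 + 25)^2.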